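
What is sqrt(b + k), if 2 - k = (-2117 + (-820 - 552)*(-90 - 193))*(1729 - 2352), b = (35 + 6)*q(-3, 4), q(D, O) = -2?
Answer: sqrt(240576977) ≈ 15511.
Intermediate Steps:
b = -82 (b = (35 + 6)*(-2) = 41*(-2) = -82)
k = 240577059 (k = 2 - (-2117 + (-820 - 552)*(-90 - 193))*(1729 - 2352) = 2 - (-2117 - 1372*(-283))*(-623) = 2 - (-2117 + 388276)*(-623) = 2 - 386159*(-623) = 2 - 1*(-240577057) = 2 + 240577057 = 240577059)
sqrt(b + k) = sqrt(-82 + 240577059) = sqrt(240576977)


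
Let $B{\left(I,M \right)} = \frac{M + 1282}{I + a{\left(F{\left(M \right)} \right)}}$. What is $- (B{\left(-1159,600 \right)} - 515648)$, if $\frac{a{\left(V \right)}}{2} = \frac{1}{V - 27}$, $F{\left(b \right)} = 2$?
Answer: $\frac{14941979146}{28977} \approx 5.1565 \cdot 10^{5}$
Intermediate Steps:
$a{\left(V \right)} = \frac{2}{-27 + V}$ ($a{\left(V \right)} = \frac{2}{V - 27} = \frac{2}{-27 + V}$)
$B{\left(I,M \right)} = \frac{1282 + M}{- \frac{2}{25} + I}$ ($B{\left(I,M \right)} = \frac{M + 1282}{I + \frac{2}{-27 + 2}} = \frac{1282 + M}{I + \frac{2}{-25}} = \frac{1282 + M}{I + 2 \left(- \frac{1}{25}\right)} = \frac{1282 + M}{I - \frac{2}{25}} = \frac{1282 + M}{- \frac{2}{25} + I}$)
$- (B{\left(-1159,600 \right)} - 515648) = - (\frac{25 \left(1282 + 600\right)}{-2 + 25 \left(-1159\right)} - 515648) = - (25 \frac{1}{-2 - 28975} \cdot 1882 - 515648) = - (25 \frac{1}{-28977} \cdot 1882 - 515648) = - (25 \left(- \frac{1}{28977}\right) 1882 - 515648) = - (- \frac{47050}{28977} - 515648) = \left(-1\right) \left(- \frac{14941979146}{28977}\right) = \frac{14941979146}{28977}$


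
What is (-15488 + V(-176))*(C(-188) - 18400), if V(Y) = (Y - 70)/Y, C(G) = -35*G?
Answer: 4027136055/22 ≈ 1.8305e+8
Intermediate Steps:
V(Y) = (-70 + Y)/Y
(-15488 + V(-176))*(C(-188) - 18400) = (-15488 + (-70 - 176)/(-176))*(-35*(-188) - 18400) = (-15488 - 1/176*(-246))*(6580 - 18400) = (-15488 + 123/88)*(-11820) = -1362821/88*(-11820) = 4027136055/22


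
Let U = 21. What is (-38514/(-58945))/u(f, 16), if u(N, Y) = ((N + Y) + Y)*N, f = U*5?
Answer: 1834/40377325 ≈ 4.5422e-5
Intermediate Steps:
f = 105 (f = 21*5 = 105)
u(N, Y) = N*(N + 2*Y) (u(N, Y) = (N + 2*Y)*N = N*(N + 2*Y))
(-38514/(-58945))/u(f, 16) = (-38514/(-58945))/((105*(105 + 2*16))) = (-38514*(-1/58945))/((105*(105 + 32))) = 38514/(58945*((105*137))) = (38514/58945)/14385 = (38514/58945)*(1/14385) = 1834/40377325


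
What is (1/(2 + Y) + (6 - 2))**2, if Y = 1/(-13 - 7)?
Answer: 30976/1521 ≈ 20.366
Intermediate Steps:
Y = -1/20 (Y = 1/(-20) = -1/20 ≈ -0.050000)
(1/(2 + Y) + (6 - 2))**2 = (1/(2 - 1/20) + (6 - 2))**2 = (1/(39/20) + 4)**2 = (20/39 + 4)**2 = (176/39)**2 = 30976/1521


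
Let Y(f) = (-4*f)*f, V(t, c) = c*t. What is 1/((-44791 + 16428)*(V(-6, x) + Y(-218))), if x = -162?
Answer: 1/5364124012 ≈ 1.8642e-10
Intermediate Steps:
Y(f) = -4*f²
1/((-44791 + 16428)*(V(-6, x) + Y(-218))) = 1/((-44791 + 16428)*(-162*(-6) - 4*(-218)²)) = 1/(-28363*(972 - 4*47524)) = 1/(-28363*(972 - 190096)) = 1/(-28363*(-189124)) = 1/5364124012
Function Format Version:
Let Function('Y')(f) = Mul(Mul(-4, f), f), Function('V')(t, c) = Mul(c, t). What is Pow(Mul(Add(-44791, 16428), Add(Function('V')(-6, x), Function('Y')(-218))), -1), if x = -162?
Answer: Rational(1, 5364124012) ≈ 1.8642e-10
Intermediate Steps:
Function('Y')(f) = Mul(-4, Pow(f, 2))
Pow(Mul(Add(-44791, 16428), Add(Function('V')(-6, x), Function('Y')(-218))), -1) = Pow(Mul(Add(-44791, 16428), Add(Mul(-162, -6), Mul(-4, Pow(-218, 2)))), -1) = Pow(Mul(-28363, Add(972, Mul(-4, 47524))), -1) = Pow(Mul(-28363, Add(972, -190096)), -1) = Pow(Mul(-28363, -189124), -1) = Pow(5364124012, -1) = Rational(1, 5364124012)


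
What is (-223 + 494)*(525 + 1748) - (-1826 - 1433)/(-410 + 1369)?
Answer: 590730956/959 ≈ 6.1599e+5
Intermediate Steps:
(-223 + 494)*(525 + 1748) - (-1826 - 1433)/(-410 + 1369) = 271*2273 - (-3259)/959 = 615983 - (-3259)/959 = 615983 - 1*(-3259/959) = 615983 + 3259/959 = 590730956/959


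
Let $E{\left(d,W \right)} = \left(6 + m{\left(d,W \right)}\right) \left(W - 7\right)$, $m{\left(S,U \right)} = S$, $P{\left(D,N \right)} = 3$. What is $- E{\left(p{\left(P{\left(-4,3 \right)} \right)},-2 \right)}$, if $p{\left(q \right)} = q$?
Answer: $81$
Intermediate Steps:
$E{\left(d,W \right)} = \left(-7 + W\right) \left(6 + d\right)$ ($E{\left(d,W \right)} = \left(6 + d\right) \left(W - 7\right) = \left(6 + d\right) \left(-7 + W\right) = \left(-7 + W\right) \left(6 + d\right)$)
$- E{\left(p{\left(P{\left(-4,3 \right)} \right)},-2 \right)} = - (-42 - 21 + 6 \left(-2\right) - 6) = - (-42 - 21 - 12 - 6) = \left(-1\right) \left(-81\right) = 81$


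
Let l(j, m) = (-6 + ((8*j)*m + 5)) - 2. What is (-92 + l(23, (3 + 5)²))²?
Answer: 136445761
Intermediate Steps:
l(j, m) = -3 + 8*j*m (l(j, m) = (-6 + (8*j*m + 5)) - 2 = (-6 + (5 + 8*j*m)) - 2 = (-1 + 8*j*m) - 2 = -3 + 8*j*m)
(-92 + l(23, (3 + 5)²))² = (-92 + (-3 + 8*23*(3 + 5)²))² = (-92 + (-3 + 8*23*8²))² = (-92 + (-3 + 8*23*64))² = (-92 + (-3 + 11776))² = (-92 + 11773)² = 11681² = 136445761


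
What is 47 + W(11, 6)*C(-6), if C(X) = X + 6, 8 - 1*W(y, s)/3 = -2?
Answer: 47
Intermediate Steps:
W(y, s) = 30 (W(y, s) = 24 - 3*(-2) = 24 + 6 = 30)
C(X) = 6 + X
47 + W(11, 6)*C(-6) = 47 + 30*(6 - 6) = 47 + 30*0 = 47 + 0 = 47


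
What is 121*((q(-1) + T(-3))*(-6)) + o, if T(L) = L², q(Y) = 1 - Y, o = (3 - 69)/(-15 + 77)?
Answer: -247599/31 ≈ -7987.1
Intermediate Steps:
o = -33/31 (o = -66/62 = -66*1/62 = -33/31 ≈ -1.0645)
121*((q(-1) + T(-3))*(-6)) + o = 121*(((1 - 1*(-1)) + (-3)²)*(-6)) - 33/31 = 121*(((1 + 1) + 9)*(-6)) - 33/31 = 121*((2 + 9)*(-6)) - 33/31 = 121*(11*(-6)) - 33/31 = 121*(-66) - 33/31 = -7986 - 33/31 = -247599/31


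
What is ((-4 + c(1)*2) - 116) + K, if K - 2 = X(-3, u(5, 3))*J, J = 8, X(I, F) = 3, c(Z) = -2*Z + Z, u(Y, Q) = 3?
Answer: -96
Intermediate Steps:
c(Z) = -Z
K = 26 (K = 2 + 3*8 = 2 + 24 = 26)
((-4 + c(1)*2) - 116) + K = ((-4 - 1*1*2) - 116) + 26 = ((-4 - 1*2) - 116) + 26 = ((-4 - 2) - 116) + 26 = (-6 - 116) + 26 = -122 + 26 = -96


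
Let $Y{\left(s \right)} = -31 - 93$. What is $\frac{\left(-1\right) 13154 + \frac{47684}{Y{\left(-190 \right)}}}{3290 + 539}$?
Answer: $- \frac{419695}{118699} \approx -3.5358$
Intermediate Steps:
$Y{\left(s \right)} = -124$
$\frac{\left(-1\right) 13154 + \frac{47684}{Y{\left(-190 \right)}}}{3290 + 539} = \frac{\left(-1\right) 13154 + \frac{47684}{-124}}{3290 + 539} = \frac{-13154 + 47684 \left(- \frac{1}{124}\right)}{3829} = \left(-13154 - \frac{11921}{31}\right) \frac{1}{3829} = \left(- \frac{419695}{31}\right) \frac{1}{3829} = - \frac{419695}{118699}$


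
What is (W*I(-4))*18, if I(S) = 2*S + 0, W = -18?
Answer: 2592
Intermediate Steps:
I(S) = 2*S
(W*I(-4))*18 = -36*(-4)*18 = -18*(-8)*18 = 144*18 = 2592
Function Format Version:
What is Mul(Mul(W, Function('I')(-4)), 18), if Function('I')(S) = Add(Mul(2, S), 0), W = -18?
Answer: 2592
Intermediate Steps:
Function('I')(S) = Mul(2, S)
Mul(Mul(W, Function('I')(-4)), 18) = Mul(Mul(-18, Mul(2, -4)), 18) = Mul(Mul(-18, -8), 18) = Mul(144, 18) = 2592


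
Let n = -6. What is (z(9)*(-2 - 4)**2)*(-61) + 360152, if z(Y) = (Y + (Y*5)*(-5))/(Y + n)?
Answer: 518264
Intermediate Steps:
z(Y) = -24*Y/(-6 + Y) (z(Y) = (Y + (Y*5)*(-5))/(Y - 6) = (Y + (5*Y)*(-5))/(-6 + Y) = (Y - 25*Y)/(-6 + Y) = (-24*Y)/(-6 + Y) = -24*Y/(-6 + Y))
(z(9)*(-2 - 4)**2)*(-61) + 360152 = ((-24*9/(-6 + 9))*(-2 - 4)**2)*(-61) + 360152 = (-24*9/3*(-6)**2)*(-61) + 360152 = (-24*9*1/3*36)*(-61) + 360152 = -72*36*(-61) + 360152 = -2592*(-61) + 360152 = 158112 + 360152 = 518264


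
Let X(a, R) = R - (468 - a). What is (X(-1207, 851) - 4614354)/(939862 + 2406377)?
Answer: -4615178/3346239 ≈ -1.3792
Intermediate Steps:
X(a, R) = -468 + R + a (X(a, R) = R + (-468 + a) = -468 + R + a)
(X(-1207, 851) - 4614354)/(939862 + 2406377) = ((-468 + 851 - 1207) - 4614354)/(939862 + 2406377) = (-824 - 4614354)/3346239 = -4615178*1/3346239 = -4615178/3346239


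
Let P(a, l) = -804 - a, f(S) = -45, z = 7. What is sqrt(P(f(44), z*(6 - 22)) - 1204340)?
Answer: I*sqrt(1205099) ≈ 1097.8*I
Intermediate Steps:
sqrt(P(f(44), z*(6 - 22)) - 1204340) = sqrt((-804 - 1*(-45)) - 1204340) = sqrt((-804 + 45) - 1204340) = sqrt(-759 - 1204340) = sqrt(-1205099) = I*sqrt(1205099)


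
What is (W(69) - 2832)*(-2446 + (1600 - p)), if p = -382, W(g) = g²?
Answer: -895056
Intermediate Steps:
(W(69) - 2832)*(-2446 + (1600 - p)) = (69² - 2832)*(-2446 + (1600 - 1*(-382))) = (4761 - 2832)*(-2446 + (1600 + 382)) = 1929*(-2446 + 1982) = 1929*(-464) = -895056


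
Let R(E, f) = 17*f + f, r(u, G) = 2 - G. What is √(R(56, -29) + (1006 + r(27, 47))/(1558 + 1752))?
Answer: I*√5715903290/3310 ≈ 22.841*I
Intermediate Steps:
R(E, f) = 18*f
√(R(56, -29) + (1006 + r(27, 47))/(1558 + 1752)) = √(18*(-29) + (1006 + (2 - 1*47))/(1558 + 1752)) = √(-522 + (1006 + (2 - 47))/3310) = √(-522 + (1006 - 45)*(1/3310)) = √(-522 + 961*(1/3310)) = √(-522 + 961/3310) = √(-1726859/3310) = I*√5715903290/3310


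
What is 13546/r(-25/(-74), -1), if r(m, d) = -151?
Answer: -13546/151 ≈ -89.709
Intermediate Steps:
13546/r(-25/(-74), -1) = 13546/(-151) = 13546*(-1/151) = -13546/151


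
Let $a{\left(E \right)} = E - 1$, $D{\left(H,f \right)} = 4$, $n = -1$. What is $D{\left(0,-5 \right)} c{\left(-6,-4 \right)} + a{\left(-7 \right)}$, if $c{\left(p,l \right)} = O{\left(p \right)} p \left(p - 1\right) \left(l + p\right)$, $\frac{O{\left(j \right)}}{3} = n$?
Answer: $5032$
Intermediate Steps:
$a{\left(E \right)} = -1 + E$
$O{\left(j \right)} = -3$ ($O{\left(j \right)} = 3 \left(-1\right) = -3$)
$c{\left(p,l \right)} = - 3 p \left(-1 + p\right) \left(l + p\right)$ ($c{\left(p,l \right)} = - 3 p \left(p - 1\right) \left(l + p\right) = - 3 p \left(-1 + p\right) \left(l + p\right)$)
$D{\left(0,-5 \right)} c{\left(-6,-4 \right)} + a{\left(-7 \right)} = 4 \cdot 3 \left(-6\right) \left(-4 - 6 - \left(-6\right)^{2} - \left(-4\right) \left(-6\right)\right) - 8 = 4 \cdot 3 \left(-6\right) \left(-4 - 6 - 36 - 24\right) - 8 = 4 \cdot 3 \left(-6\right) \left(-70\right) - 8 = 4 \cdot 1260 - 8 = 5040 - 8 = 5032$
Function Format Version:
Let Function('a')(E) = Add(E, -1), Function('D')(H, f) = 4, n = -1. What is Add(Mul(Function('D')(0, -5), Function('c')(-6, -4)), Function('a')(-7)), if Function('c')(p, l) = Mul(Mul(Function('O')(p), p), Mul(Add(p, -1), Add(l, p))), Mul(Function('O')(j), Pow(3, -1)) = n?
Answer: 5032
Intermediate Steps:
Function('a')(E) = Add(-1, E)
Function('O')(j) = -3 (Function('O')(j) = Mul(3, -1) = -3)
Function('c')(p, l) = Mul(-3, p, Add(-1, p), Add(l, p)) (Function('c')(p, l) = Mul(Mul(-3, p), Mul(Add(p, -1), Add(l, p))) = Mul(Mul(-3, p), Mul(Add(-1, p), Add(l, p))) = Mul(-3, p, Add(-1, p), Add(l, p)))
Add(Mul(Function('D')(0, -5), Function('c')(-6, -4)), Function('a')(-7)) = Add(Mul(4, Mul(3, -6, Add(-4, -6, Mul(-1, Pow(-6, 2)), Mul(-1, -4, -6)))), Add(-1, -7)) = Add(Mul(4, Mul(3, -6, Add(-4, -6, Mul(-1, 36), -24))), -8) = Add(Mul(4, Mul(3, -6, Add(-4, -6, -36, -24))), -8) = Add(Mul(4, Mul(3, -6, -70)), -8) = Add(Mul(4, 1260), -8) = Add(5040, -8) = 5032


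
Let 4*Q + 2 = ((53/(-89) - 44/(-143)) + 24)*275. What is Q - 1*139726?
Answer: -639109617/4628 ≈ -1.3810e+5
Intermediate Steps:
Q = 7542311/4628 (Q = -½ + (((53/(-89) - 44/(-143)) + 24)*275)/4 = -½ + (((53*(-1/89) - 44*(-1/143)) + 24)*275)/4 = -½ + (((-53/89 + 4/13) + 24)*275)/4 = -½ + ((-333/1157 + 24)*275)/4 = -½ + ((27435/1157)*275)/4 = -½ + (¼)*(7544625/1157) = -½ + 7544625/4628 = 7542311/4628 ≈ 1629.7)
Q - 1*139726 = 7542311/4628 - 1*139726 = 7542311/4628 - 139726 = -639109617/4628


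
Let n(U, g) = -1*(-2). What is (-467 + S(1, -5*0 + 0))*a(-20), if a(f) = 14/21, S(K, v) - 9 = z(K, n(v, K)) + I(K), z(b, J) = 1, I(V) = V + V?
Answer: -910/3 ≈ -303.33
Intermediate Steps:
n(U, g) = 2
I(V) = 2*V
S(K, v) = 10 + 2*K (S(K, v) = 9 + (1 + 2*K) = 10 + 2*K)
a(f) = ⅔ (a(f) = 14*(1/21) = ⅔)
(-467 + S(1, -5*0 + 0))*a(-20) = (-467 + (10 + 2*1))*(⅔) = (-467 + (10 + 2))*(⅔) = (-467 + 12)*(⅔) = -455*⅔ = -910/3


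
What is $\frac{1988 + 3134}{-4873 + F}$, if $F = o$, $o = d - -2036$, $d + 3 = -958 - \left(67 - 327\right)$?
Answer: $- \frac{2561}{1769} \approx -1.4477$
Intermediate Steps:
$d = -701$ ($d = -3 - 698 = -701$)
$o = 1335$ ($o = -701 - -2036 = -701 + 2036 = 1335$)
$F = 1335$
$\frac{1988 + 3134}{-4873 + F} = \frac{1988 + 3134}{-4873 + 1335} = \frac{5122}{-3538} = 5122 \left(- \frac{1}{3538}\right) = - \frac{2561}{1769}$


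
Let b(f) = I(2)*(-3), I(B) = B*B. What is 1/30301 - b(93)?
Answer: 363613/30301 ≈ 12.000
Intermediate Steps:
I(B) = B²
b(f) = -12 (b(f) = 2²*(-3) = 4*(-3) = -12)
1/30301 - b(93) = 1/30301 - 1*(-12) = 1/30301 + 12 = 363613/30301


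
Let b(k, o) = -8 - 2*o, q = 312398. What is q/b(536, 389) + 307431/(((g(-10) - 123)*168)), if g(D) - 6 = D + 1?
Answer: -42311615/102704 ≈ -411.98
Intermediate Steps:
g(D) = 7 + D (g(D) = 6 + (D + 1) = 6 + (1 + D) = 7 + D)
q/b(536, 389) + 307431/(((g(-10) - 123)*168)) = 312398/(-8 - 2*389) + 307431/((((7 - 10) - 123)*168)) = 312398/(-8 - 778) + 307431/(((-3 - 123)*168)) = 312398/(-786) + 307431/((-126*168)) = 312398*(-1/786) + 307431/(-21168) = -156199/393 + 307431*(-1/21168) = -156199/393 - 34159/2352 = -42311615/102704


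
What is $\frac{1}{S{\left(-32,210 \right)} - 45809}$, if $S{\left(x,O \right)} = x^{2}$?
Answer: $- \frac{1}{44785} \approx -2.2329 \cdot 10^{-5}$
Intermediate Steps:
$\frac{1}{S{\left(-32,210 \right)} - 45809} = \frac{1}{\left(-32\right)^{2} - 45809} = \frac{1}{1024 - 45809} = \frac{1}{-44785} = - \frac{1}{44785}$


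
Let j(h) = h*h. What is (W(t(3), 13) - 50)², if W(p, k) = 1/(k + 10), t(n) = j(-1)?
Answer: 1320201/529 ≈ 2495.7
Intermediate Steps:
j(h) = h²
t(n) = 1 (t(n) = (-1)² = 1)
W(p, k) = 1/(10 + k)
(W(t(3), 13) - 50)² = (1/(10 + 13) - 50)² = (1/23 - 50)² = (-1149/23)² = 1320201/529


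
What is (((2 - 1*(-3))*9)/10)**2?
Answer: 81/4 ≈ 20.250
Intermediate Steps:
(((2 - 1*(-3))*9)/10)**2 = (((2 + 3)*9)*(1/10))**2 = ((5*9)*(1/10))**2 = (45*(1/10))**2 = (9/2)**2 = 81/4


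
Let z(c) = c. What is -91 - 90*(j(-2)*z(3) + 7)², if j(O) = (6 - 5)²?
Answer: -9091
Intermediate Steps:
j(O) = 1 (j(O) = 1² = 1)
-91 - 90*(j(-2)*z(3) + 7)² = -91 - 90*(1*3 + 7)² = -91 - 90*(3 + 7)² = -91 - 90*10² = -91 - 90*100 = -91 - 9000 = -9091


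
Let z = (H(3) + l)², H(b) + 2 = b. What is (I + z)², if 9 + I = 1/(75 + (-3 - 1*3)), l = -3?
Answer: 118336/4761 ≈ 24.855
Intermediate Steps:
H(b) = -2 + b
z = 4 (z = ((-2 + 3) - 3)² = (1 - 3)² = (-2)² = 4)
I = -620/69 (I = -9 + 1/(75 + (-3 - 1*3)) = -9 + 1/(75 + (-3 - 3)) = -9 + 1/(75 - 6) = -9 + 1/69 = -620/69 ≈ -8.9855)
(I + z)² = (-620/69 + 4)² = (-344/69)² = 118336/4761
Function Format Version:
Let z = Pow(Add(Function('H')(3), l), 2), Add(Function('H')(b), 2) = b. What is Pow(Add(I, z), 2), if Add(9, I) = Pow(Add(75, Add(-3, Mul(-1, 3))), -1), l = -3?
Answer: Rational(118336, 4761) ≈ 24.855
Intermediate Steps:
Function('H')(b) = Add(-2, b)
z = 4 (z = Pow(Add(Add(-2, 3), -3), 2) = Pow(Add(1, -3), 2) = Pow(-2, 2) = 4)
I = Rational(-620, 69) (I = Add(-9, Pow(Add(75, Add(-3, Mul(-1, 3))), -1)) = Add(-9, Pow(Add(75, Add(-3, -3)), -1)) = Add(-9, Pow(Add(75, -6), -1)) = Add(-9, Pow(69, -1)) = Add(-9, Rational(1, 69)) = Rational(-620, 69) ≈ -8.9855)
Pow(Add(I, z), 2) = Pow(Add(Rational(-620, 69), 4), 2) = Pow(Rational(-344, 69), 2) = Rational(118336, 4761)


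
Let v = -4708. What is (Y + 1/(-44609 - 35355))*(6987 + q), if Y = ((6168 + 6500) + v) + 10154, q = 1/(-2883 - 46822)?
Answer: 50303672634098443/397461062 ≈ 1.2656e+8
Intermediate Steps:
q = -1/49705 (q = 1/(-49705) = -1/49705 ≈ -2.0119e-5)
Y = 18114 (Y = ((6168 + 6500) - 4708) + 10154 = (12668 - 4708) + 10154 = 7960 + 10154 = 18114)
(Y + 1/(-44609 - 35355))*(6987 + q) = (18114 + 1/(-44609 - 35355))*(6987 - 1/49705) = (18114 + 1/(-79964))*(347288834/49705) = (18114 - 1/79964)*(347288834/49705) = (1448467895/79964)*(347288834/49705) = 50303672634098443/397461062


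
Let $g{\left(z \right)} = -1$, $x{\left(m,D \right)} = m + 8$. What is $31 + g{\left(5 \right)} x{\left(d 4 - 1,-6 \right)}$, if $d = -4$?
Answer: $40$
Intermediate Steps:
$x{\left(m,D \right)} = 8 + m$
$31 + g{\left(5 \right)} x{\left(d 4 - 1,-6 \right)} = 31 - \left(8 - 17\right) = 31 - -9 = 31 + 9 = 40$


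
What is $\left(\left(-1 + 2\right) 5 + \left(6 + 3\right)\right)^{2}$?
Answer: $196$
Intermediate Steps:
$\left(\left(-1 + 2\right) 5 + \left(6 + 3\right)\right)^{2} = \left(1 \cdot 5 + 9\right)^{2} = \left(5 + 9\right)^{2} = 14^{2} = 196$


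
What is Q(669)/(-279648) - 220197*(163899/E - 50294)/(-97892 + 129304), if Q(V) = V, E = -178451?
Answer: 46055866838926430015/130630637530848 ≈ 3.5257e+5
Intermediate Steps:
Q(669)/(-279648) - 220197*(163899/E - 50294)/(-97892 + 129304) = 669/(-279648) - 220197*(163899/(-178451) - 50294)/(-97892 + 129304) = 669*(-1/279648) - 220197/(31412/(163899*(-1/178451) - 50294)) = -223/93216 - 220197/(31412/(-163899/178451 - 50294)) = -223/93216 - 220197/(31412/(-8975178493/178451)) = -223/93216 - 220197/(31412*(-178451/8975178493)) = -223/93216 - 220197/(-5605502812/8975178493) = -223/93216 - 220197*(-8975178493/5605502812) = -223/93216 + 1976307378623121/5605502812 = 46055866838926430015/130630637530848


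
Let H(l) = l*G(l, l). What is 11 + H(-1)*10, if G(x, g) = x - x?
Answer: 11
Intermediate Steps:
G(x, g) = 0
H(l) = 0 (H(l) = l*0 = 0)
11 + H(-1)*10 = 11 + 0*10 = 11 + 0 = 11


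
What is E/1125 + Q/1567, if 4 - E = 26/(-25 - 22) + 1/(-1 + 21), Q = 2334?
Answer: 824946037/552367500 ≈ 1.4935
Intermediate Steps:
E = 4233/940 (E = 4 - (26/(-25 - 22) + 1/(-1 + 21)) = 4 - (26/(-47) + 1/20) = 4 - (26*(-1/47) + 1/20) = 4 - (-26/47 + 1/20) = 4 - 1*(-473/940) = 4 + 473/940 = 4233/940 ≈ 4.5032)
E/1125 + Q/1567 = (4233/940)/1125 + 2334/1567 = (4233/940)*(1/1125) + 2334*(1/1567) = 1411/352500 + 2334/1567 = 824946037/552367500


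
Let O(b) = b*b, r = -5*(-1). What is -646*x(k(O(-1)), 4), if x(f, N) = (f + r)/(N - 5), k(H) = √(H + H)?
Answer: 3230 + 646*√2 ≈ 4143.6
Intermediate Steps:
r = 5
O(b) = b²
k(H) = √2*√H (k(H) = √(2*H) = √2*√H)
x(f, N) = (5 + f)/(-5 + N) (x(f, N) = (f + 5)/(N - 5) = (5 + f)/(-5 + N))
-646*x(k(O(-1)), 4) = -646*(5 + √2*√((-1)²))/(-5 + 4) = -646*(5 + √2*√1)/(-1) = -(-646)*(5 + √2*1) = -(-646)*(5 + √2) = -646*(-5 - √2) = 3230 + 646*√2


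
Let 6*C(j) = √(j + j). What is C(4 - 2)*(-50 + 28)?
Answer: -22/3 ≈ -7.3333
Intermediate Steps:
C(j) = √2*√j/6 (C(j) = √(j + j)/6 = √(2*j)/6 = (√2*√j)/6 = √2*√j/6)
C(4 - 2)*(-50 + 28) = (√2*√(4 - 2)/6)*(-50 + 28) = (√2*√2/6)*(-22) = (⅓)*(-22) = -22/3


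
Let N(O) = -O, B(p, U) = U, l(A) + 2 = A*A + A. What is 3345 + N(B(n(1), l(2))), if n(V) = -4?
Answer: 3341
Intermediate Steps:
l(A) = -2 + A + A² (l(A) = -2 + (A*A + A) = -2 + (A² + A) = -2 + (A + A²) = -2 + A + A²)
3345 + N(B(n(1), l(2))) = 3345 - (-2 + 2 + 2²) = 3345 - (-2 + 2 + 4) = 3345 - 1*4 = 3345 - 4 = 3341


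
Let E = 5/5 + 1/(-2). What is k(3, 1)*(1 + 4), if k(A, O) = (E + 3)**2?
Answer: 245/4 ≈ 61.250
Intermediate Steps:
E = 1/2 (E = 5*(1/5) + 1*(-1/2) = 1 - 1/2 = 1/2 ≈ 0.50000)
k(A, O) = 49/4 (k(A, O) = (1/2 + 3)**2 = (7/2)**2 = 49/4)
k(3, 1)*(1 + 4) = 49*(1 + 4)/4 = (49/4)*5 = 245/4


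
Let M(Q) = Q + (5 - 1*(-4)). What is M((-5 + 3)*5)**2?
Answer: 1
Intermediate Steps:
M(Q) = 9 + Q (M(Q) = Q + (5 + 4) = Q + 9 = 9 + Q)
M((-5 + 3)*5)**2 = (9 + (-5 + 3)*5)**2 = (9 - 2*5)**2 = (9 - 10)**2 = (-1)**2 = 1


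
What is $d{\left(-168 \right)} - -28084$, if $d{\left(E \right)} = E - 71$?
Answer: $27845$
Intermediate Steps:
$d{\left(E \right)} = -71 + E$
$d{\left(-168 \right)} - -28084 = \left(-71 - 168\right) - -28084 = -239 + 28084 = 27845$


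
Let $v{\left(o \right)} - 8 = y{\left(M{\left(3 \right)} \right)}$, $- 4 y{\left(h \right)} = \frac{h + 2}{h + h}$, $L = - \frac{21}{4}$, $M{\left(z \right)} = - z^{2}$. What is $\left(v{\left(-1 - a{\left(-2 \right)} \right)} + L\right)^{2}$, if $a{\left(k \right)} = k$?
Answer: $\frac{36481}{5184} \approx 7.0372$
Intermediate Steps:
$L = - \frac{21}{4}$ ($L = \left(-21\right) \frac{1}{4} = - \frac{21}{4} \approx -5.25$)
$y{\left(h \right)} = - \frac{2 + h}{8 h}$ ($y{\left(h \right)} = - \frac{\left(h + 2\right) \frac{1}{h + h}}{4} = - \frac{\left(2 + h\right) \frac{1}{2 h}}{4} = - \frac{\frac{1}{2} \frac{1}{h} \left(2 + h\right)}{4} = - \frac{2 + h}{8 h}$)
$v{\left(o \right)} = \frac{569}{72}$ ($v{\left(o \right)} = 8 + \frac{-2 - - 3^{2}}{8 \left(- 3^{2}\right)} = 8 + \frac{-2 - \left(-1\right) 9}{8 \left(\left(-1\right) 9\right)} = 8 + \frac{-2 - -9}{8 \left(-9\right)} = 8 + \frac{1}{8} \left(- \frac{1}{9}\right) \left(-2 + 9\right) = 8 + \frac{1}{8} \left(- \frac{1}{9}\right) 7 = 8 - \frac{7}{72} = \frac{569}{72}$)
$\left(v{\left(-1 - a{\left(-2 \right)} \right)} + L\right)^{2} = \left(\frac{569}{72} - \frac{21}{4}\right)^{2} = \left(\frac{191}{72}\right)^{2} = \frac{36481}{5184}$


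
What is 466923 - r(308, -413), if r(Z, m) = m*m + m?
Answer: 296767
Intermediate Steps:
r(Z, m) = m + m**2 (r(Z, m) = m**2 + m = m + m**2)
466923 - r(308, -413) = 466923 - (-413)*(1 - 413) = 466923 - (-413)*(-412) = 466923 - 1*170156 = 466923 - 170156 = 296767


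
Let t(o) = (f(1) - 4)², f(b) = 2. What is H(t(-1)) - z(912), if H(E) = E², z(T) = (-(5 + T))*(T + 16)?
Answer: 850992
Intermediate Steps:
t(o) = 4 (t(o) = (2 - 4)² = (-2)² = 4)
z(T) = (-5 - T)*(16 + T)
H(t(-1)) - z(912) = 4² - (-80 - 1*912² - 21*912) = 16 - (-80 - 1*831744 - 19152) = 16 - (-80 - 831744 - 19152) = 16 - 1*(-850976) = 16 + 850976 = 850992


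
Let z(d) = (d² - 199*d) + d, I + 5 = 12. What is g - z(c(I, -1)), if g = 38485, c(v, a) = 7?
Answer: 39822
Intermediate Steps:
I = 7 (I = -5 + 12 = 7)
z(d) = d² - 198*d
g - z(c(I, -1)) = 38485 - 7*(-198 + 7) = 38485 - 7*(-191) = 38485 - 1*(-1337) = 38485 + 1337 = 39822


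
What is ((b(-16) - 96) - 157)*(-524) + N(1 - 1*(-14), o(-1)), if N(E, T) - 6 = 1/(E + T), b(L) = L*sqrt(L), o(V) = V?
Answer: 1856093/14 + 33536*I ≈ 1.3258e+5 + 33536.0*I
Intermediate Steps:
b(L) = L**(3/2)
N(E, T) = 6 + 1/(E + T)
((b(-16) - 96) - 157)*(-524) + N(1 - 1*(-14), o(-1)) = (((-16)**(3/2) - 96) - 157)*(-524) + (1 + 6*(1 - 1*(-14)) + 6*(-1))/((1 - 1*(-14)) - 1) = ((-64*I - 96) - 157)*(-524) + (1 + 6*(1 + 14) - 6)/((1 + 14) - 1) = ((-96 - 64*I) - 157)*(-524) + (1 + 6*15 - 6)/(15 - 1) = (-253 - 64*I)*(-524) + (1 + 90 - 6)/14 = (132572 + 33536*I) + (1/14)*85 = (132572 + 33536*I) + 85/14 = 1856093/14 + 33536*I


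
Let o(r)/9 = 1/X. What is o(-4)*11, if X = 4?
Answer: 99/4 ≈ 24.750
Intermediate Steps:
o(r) = 9/4
o(-4)*11 = (9/4)*11 = 99/4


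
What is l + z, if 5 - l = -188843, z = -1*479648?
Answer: -290800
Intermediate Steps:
z = -479648
l = 188848 (l = 5 - 1*(-188843) = 5 + 188843 = 188848)
l + z = 188848 - 479648 = -290800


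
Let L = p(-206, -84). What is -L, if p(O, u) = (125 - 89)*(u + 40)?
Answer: 1584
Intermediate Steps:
p(O, u) = 1440 + 36*u (p(O, u) = 36*(40 + u) = 1440 + 36*u)
L = -1584 (L = 1440 + 36*(-84) = 1440 - 3024 = -1584)
-L = -1*(-1584) = 1584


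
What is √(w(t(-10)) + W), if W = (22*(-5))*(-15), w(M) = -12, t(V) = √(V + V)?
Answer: 3*√182 ≈ 40.472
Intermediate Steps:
t(V) = √2*√V (t(V) = √(2*V) = √2*√V)
W = 1650 (W = -110*(-15) = 1650)
√(w(t(-10)) + W) = √(-12 + 1650) = √1638 = 3*√182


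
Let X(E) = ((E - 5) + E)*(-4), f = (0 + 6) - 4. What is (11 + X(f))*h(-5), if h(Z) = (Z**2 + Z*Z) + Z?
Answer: 675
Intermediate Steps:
f = 2 (f = 6 - 4 = 2)
h(Z) = Z + 2*Z**2 (h(Z) = (Z**2 + Z**2) + Z = 2*Z**2 + Z = Z + 2*Z**2)
X(E) = 20 - 8*E (X(E) = ((-5 + E) + E)*(-4) = (-5 + 2*E)*(-4) = 20 - 8*E)
(11 + X(f))*h(-5) = (11 + (20 - 8*2))*(-5*(1 + 2*(-5))) = (11 + (20 - 16))*(-5*(1 - 10)) = (11 + 4)*(-5*(-9)) = 15*45 = 675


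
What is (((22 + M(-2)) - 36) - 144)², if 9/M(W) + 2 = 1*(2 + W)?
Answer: 105625/4 ≈ 26406.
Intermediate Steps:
M(W) = 9/W (M(W) = 9/(-2 + 1*(2 + W)) = 9/(-2 + (2 + W)) = 9/W)
(((22 + M(-2)) - 36) - 144)² = (((22 + 9/(-2)) - 36) - 144)² = (((22 + 9*(-½)) - 36) - 144)² = (((22 - 9/2) - 36) - 144)² = ((35/2 - 36) - 144)² = (-37/2 - 144)² = (-325/2)² = 105625/4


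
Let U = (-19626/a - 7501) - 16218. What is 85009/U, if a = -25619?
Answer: -2177845571/607637435 ≈ -3.5841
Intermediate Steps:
U = -607637435/25619 (U = (-19626/(-25619) - 7501) - 16218 = (-19626*(-1/25619) - 7501) - 16218 = (19626/25619 - 7501) - 16218 = -192148493/25619 - 16218 = -607637435/25619 ≈ -23718.)
85009/U = 85009/(-607637435/25619) = 85009*(-25619/607637435) = -2177845571/607637435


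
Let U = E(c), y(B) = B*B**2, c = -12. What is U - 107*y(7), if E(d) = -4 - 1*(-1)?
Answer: -36704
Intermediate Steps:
E(d) = -3 (E(d) = -4 + 1 = -3)
y(B) = B**3
U = -3
U - 107*y(7) = -3 - 107*7**3 = -3 - 107*343 = -3 - 36701 = -36704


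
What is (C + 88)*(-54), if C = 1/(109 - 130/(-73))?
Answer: -38433366/8087 ≈ -4752.5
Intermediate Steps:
C = 73/8087 (C = 1/(109 - 130*(-1/73)) = 1/(109 + 130/73) = 1/(8087/73) = 73/8087 ≈ 0.0090268)
(C + 88)*(-54) = (73/8087 + 88)*(-54) = (711729/8087)*(-54) = -38433366/8087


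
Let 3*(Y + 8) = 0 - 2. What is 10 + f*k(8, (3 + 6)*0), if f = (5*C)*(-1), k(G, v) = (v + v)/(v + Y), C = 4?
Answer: 10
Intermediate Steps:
Y = -26/3 (Y = -8 + (0 - 2)/3 = -8 + (⅓)*(-2) = -8 - ⅔ = -26/3 ≈ -8.6667)
k(G, v) = 2*v/(-26/3 + v) (k(G, v) = (v + v)/(v - 26/3) = (2*v)/(-26/3 + v) = 2*v/(-26/3 + v))
f = -20 (f = (5*4)*(-1) = 20*(-1) = -20)
10 + f*k(8, (3 + 6)*0) = 10 - 120*(3 + 6)*0/(-26 + 3*((3 + 6)*0)) = 10 - 120*9*0/(-26 + 3*(9*0)) = 10 - 120*0/(-26 + 3*0) = 10 - 120*0/(-26 + 0) = 10 - 120*0/(-26) = 10 - 120*0*(-1)/26 = 10 - 20*0 = 10 + 0 = 10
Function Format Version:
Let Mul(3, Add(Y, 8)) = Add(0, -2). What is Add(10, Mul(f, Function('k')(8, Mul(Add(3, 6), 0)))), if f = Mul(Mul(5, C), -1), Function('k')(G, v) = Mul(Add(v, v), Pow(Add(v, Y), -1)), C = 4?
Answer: 10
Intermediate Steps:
Y = Rational(-26, 3) (Y = Add(-8, Mul(Rational(1, 3), Add(0, -2))) = Add(-8, Mul(Rational(1, 3), -2)) = Add(-8, Rational(-2, 3)) = Rational(-26, 3) ≈ -8.6667)
Function('k')(G, v) = Mul(2, v, Pow(Add(Rational(-26, 3), v), -1)) (Function('k')(G, v) = Mul(Add(v, v), Pow(Add(v, Rational(-26, 3)), -1)) = Mul(Mul(2, v), Pow(Add(Rational(-26, 3), v), -1)) = Mul(2, v, Pow(Add(Rational(-26, 3), v), -1)))
f = -20 (f = Mul(Mul(5, 4), -1) = Mul(20, -1) = -20)
Add(10, Mul(f, Function('k')(8, Mul(Add(3, 6), 0)))) = Add(10, Mul(-20, Mul(6, Mul(Add(3, 6), 0), Pow(Add(-26, Mul(3, Mul(Add(3, 6), 0))), -1)))) = Add(10, Mul(-20, Mul(6, Mul(9, 0), Pow(Add(-26, Mul(3, Mul(9, 0))), -1)))) = Add(10, Mul(-20, Mul(6, 0, Pow(Add(-26, Mul(3, 0)), -1)))) = Add(10, Mul(-20, Mul(6, 0, Pow(Add(-26, 0), -1)))) = Add(10, Mul(-20, Mul(6, 0, Pow(-26, -1)))) = Add(10, Mul(-20, Mul(6, 0, Rational(-1, 26)))) = Add(10, Mul(-20, 0)) = Add(10, 0) = 10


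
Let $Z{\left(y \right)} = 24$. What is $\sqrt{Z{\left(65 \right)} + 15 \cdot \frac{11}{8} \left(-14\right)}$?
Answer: $\frac{i \sqrt{1059}}{2} \approx 16.271 i$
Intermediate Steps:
$\sqrt{Z{\left(65 \right)} + 15 \cdot \frac{11}{8} \left(-14\right)} = \sqrt{24 + 15 \cdot \frac{11}{8} \left(-14\right)} = \sqrt{24 + \frac{165}{8} \left(-14\right)} = \sqrt{24 - \frac{1155}{4}} = \sqrt{- \frac{1059}{4}} = \frac{i \sqrt{1059}}{2}$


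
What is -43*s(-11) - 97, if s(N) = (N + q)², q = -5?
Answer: -11105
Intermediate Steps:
s(N) = (-5 + N)² (s(N) = (N - 5)² = (-5 + N)²)
-43*s(-11) - 97 = -43*(-5 - 11)² - 97 = -43*(-16)² - 97 = -43*256 - 97 = -11008 - 97 = -11105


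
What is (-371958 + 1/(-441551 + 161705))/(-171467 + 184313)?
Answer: -104090958469/3594901716 ≈ -28.955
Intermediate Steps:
(-371958 + 1/(-441551 + 161705))/(-171467 + 184313) = (-371958 + 1/(-279846))/12846 = (-371958 - 1/279846)*(1/12846) = -104090958469/279846*1/12846 = -104090958469/3594901716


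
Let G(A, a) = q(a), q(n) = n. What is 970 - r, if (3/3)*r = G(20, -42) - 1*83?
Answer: 1095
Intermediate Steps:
G(A, a) = a
r = -125 (r = -42 - 1*83 = -42 - 83 = -125)
970 - r = 970 - 1*(-125) = 970 + 125 = 1095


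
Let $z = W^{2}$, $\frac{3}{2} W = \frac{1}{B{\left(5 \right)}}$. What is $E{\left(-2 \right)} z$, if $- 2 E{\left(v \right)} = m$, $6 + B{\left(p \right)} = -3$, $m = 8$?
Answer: $- \frac{16}{729} \approx -0.021948$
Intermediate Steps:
$B{\left(p \right)} = -9$ ($B{\left(p \right)} = -6 - 3 = -9$)
$E{\left(v \right)} = -4$ ($E{\left(v \right)} = \left(- \frac{1}{2}\right) 8 = -4$)
$W = - \frac{2}{27}$ ($W = \frac{2}{3 \left(-9\right)} = \frac{2}{3} \left(- \frac{1}{9}\right) = - \frac{2}{27} \approx -0.074074$)
$z = \frac{4}{729}$ ($z = \left(- \frac{2}{27}\right)^{2} = \frac{4}{729} \approx 0.005487$)
$E{\left(-2 \right)} z = \left(-4\right) \frac{4}{729} = - \frac{16}{729}$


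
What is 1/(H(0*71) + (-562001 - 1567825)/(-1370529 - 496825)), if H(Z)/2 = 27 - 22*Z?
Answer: 933677/51483471 ≈ 0.018135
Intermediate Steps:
H(Z) = 54 - 44*Z (H(Z) = 2*(27 - 22*Z) = 54 - 44*Z)
1/(H(0*71) + (-562001 - 1567825)/(-1370529 - 496825)) = 1/((54 - 0*71) + (-562001 - 1567825)/(-1370529 - 496825)) = 1/((54 - 44*0) - 2129826/(-1867354)) = 1/((54 + 0) - 2129826*(-1/1867354)) = 1/(54 + 1064913/933677) = 1/(51483471/933677) = 933677/51483471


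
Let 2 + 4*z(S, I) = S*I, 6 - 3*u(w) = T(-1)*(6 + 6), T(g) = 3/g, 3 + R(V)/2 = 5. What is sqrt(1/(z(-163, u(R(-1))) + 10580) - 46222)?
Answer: I*sqrt(4630523693973)/10009 ≈ 214.99*I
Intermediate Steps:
R(V) = 4 (R(V) = -6 + 2*5 = -6 + 10 = 4)
u(w) = 14 (u(w) = 2 - 3/(-1)*(6 + 6)/3 = 2 - 3*(-1)*12/3 = 2 - (-1)*12 = 2 - 1/3*(-36) = 2 + 12 = 14)
z(S, I) = -1/2 + I*S/4 (z(S, I) = -1/2 + (S*I)/4 = -1/2 + (I*S)/4 = -1/2 + I*S/4)
sqrt(1/(z(-163, u(R(-1))) + 10580) - 46222) = sqrt(1/((-1/2 + (1/4)*14*(-163)) + 10580) - 46222) = sqrt(1/((-1/2 - 1141/2) + 10580) - 46222) = sqrt(1/(-571 + 10580) - 46222) = sqrt(1/10009 - 46222) = sqrt(-462635997/10009) = I*sqrt(4630523693973)/10009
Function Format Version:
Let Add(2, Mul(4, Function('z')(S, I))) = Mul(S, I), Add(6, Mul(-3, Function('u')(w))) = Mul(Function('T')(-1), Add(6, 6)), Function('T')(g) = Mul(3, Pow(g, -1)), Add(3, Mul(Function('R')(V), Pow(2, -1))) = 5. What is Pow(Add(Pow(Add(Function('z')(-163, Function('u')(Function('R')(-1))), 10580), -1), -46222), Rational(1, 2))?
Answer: Mul(Rational(1, 10009), I, Pow(4630523693973, Rational(1, 2))) ≈ Mul(214.99, I)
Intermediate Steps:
Function('R')(V) = 4 (Function('R')(V) = Add(-6, Mul(2, 5)) = Add(-6, 10) = 4)
Function('u')(w) = 14 (Function('u')(w) = Add(2, Mul(Rational(-1, 3), Mul(Mul(3, Pow(-1, -1)), Add(6, 6)))) = Add(2, Mul(Rational(-1, 3), Mul(Mul(3, -1), 12))) = Add(2, Mul(Rational(-1, 3), Mul(-3, 12))) = Add(2, Mul(Rational(-1, 3), -36)) = Add(2, 12) = 14)
Function('z')(S, I) = Add(Rational(-1, 2), Mul(Rational(1, 4), I, S)) (Function('z')(S, I) = Add(Rational(-1, 2), Mul(Rational(1, 4), Mul(S, I))) = Add(Rational(-1, 2), Mul(Rational(1, 4), Mul(I, S))) = Add(Rational(-1, 2), Mul(Rational(1, 4), I, S)))
Pow(Add(Pow(Add(Function('z')(-163, Function('u')(Function('R')(-1))), 10580), -1), -46222), Rational(1, 2)) = Pow(Add(Pow(Add(Add(Rational(-1, 2), Mul(Rational(1, 4), 14, -163)), 10580), -1), -46222), Rational(1, 2)) = Pow(Add(Pow(Add(Add(Rational(-1, 2), Rational(-1141, 2)), 10580), -1), -46222), Rational(1, 2)) = Pow(Add(Pow(Add(-571, 10580), -1), -46222), Rational(1, 2)) = Pow(Add(Pow(10009, -1), -46222), Rational(1, 2)) = Pow(Add(Rational(1, 10009), -46222), Rational(1, 2)) = Pow(Rational(-462635997, 10009), Rational(1, 2)) = Mul(Rational(1, 10009), I, Pow(4630523693973, Rational(1, 2)))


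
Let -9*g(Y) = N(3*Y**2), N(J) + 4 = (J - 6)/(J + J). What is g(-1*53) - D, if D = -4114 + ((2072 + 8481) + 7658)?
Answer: -79194761/5618 ≈ -14097.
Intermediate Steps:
N(J) = -4 + (-6 + J)/(2*J) (N(J) = -4 + (J - 6)/(J + J) = -4 + (-6 + J)/((2*J)) = -4 + (-6 + J)*(1/(2*J)) = -4 + (-6 + J)/(2*J))
g(Y) = 7/18 + 1/(9*Y**2) (g(Y) = -(-7/2 - 3*1/(3*Y**2))/9 = -(-7/2 - 1/Y**2)/9 = 7/18 + 1/(9*Y**2))
D = 14097 (D = -4114 + (10553 + 7658) = -4114 + 18211 = 14097)
g(-1*53) - D = (7/18 + 1/(9*(-1*53)**2)) - 1*14097 = (7/18 + (1/9)/(-53)**2) - 14097 = (7/18 + (1/9)*(1/2809)) - 14097 = (7/18 + 1/25281) - 14097 = 2185/5618 - 14097 = -79194761/5618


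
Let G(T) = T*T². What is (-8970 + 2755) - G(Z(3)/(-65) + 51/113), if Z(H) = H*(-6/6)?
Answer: -2462777270474639/396255588625 ≈ -6215.1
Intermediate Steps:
Z(H) = -H (Z(H) = H*(-6/6) = H*(-1*1) = H*(-1) = -H)
G(T) = T³
(-8970 + 2755) - G(Z(3)/(-65) + 51/113) = (-8970 + 2755) - (-1*3/(-65) + 51/113)³ = -6215 - (-3*(-1/65) + 51*(1/113))³ = -6215 - (3/65 + 51/113)³ = -6215 - (3654/7345)³ = -6215 - 1*48787170264/396255588625 = -6215 - 48787170264/396255588625 = -2462777270474639/396255588625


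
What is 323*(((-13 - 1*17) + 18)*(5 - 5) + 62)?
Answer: 20026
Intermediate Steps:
323*(((-13 - 1*17) + 18)*(5 - 5) + 62) = 323*(((-13 - 17) + 18)*0 + 62) = 323*((-30 + 18)*0 + 62) = 323*(-12*0 + 62) = 323*(0 + 62) = 323*62 = 20026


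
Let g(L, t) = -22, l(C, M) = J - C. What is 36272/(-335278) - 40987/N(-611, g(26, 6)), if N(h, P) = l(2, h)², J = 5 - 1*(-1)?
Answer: -6871309869/2682224 ≈ -2561.8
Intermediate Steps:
J = 6 (J = 5 + 1 = 6)
l(C, M) = 6 - C
N(h, P) = 16 (N(h, P) = (6 - 1*2)² = (6 - 2)² = 4² = 16)
36272/(-335278) - 40987/N(-611, g(26, 6)) = 36272/(-335278) - 40987/16 = 36272*(-1/335278) - 40987*1/16 = -18136/167639 - 40987/16 = -6871309869/2682224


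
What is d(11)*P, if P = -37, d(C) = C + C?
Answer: -814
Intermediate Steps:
d(C) = 2*C
d(11)*P = (2*11)*(-37) = 22*(-37) = -814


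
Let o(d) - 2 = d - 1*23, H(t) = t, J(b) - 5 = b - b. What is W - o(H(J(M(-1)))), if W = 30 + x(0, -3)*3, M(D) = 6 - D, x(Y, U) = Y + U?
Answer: 37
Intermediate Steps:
x(Y, U) = U + Y
J(b) = 5 (J(b) = 5 + (b - b) = 5 + 0 = 5)
o(d) = -21 + d (o(d) = 2 + (d - 1*23) = 2 + (d - 23) = 2 + (-23 + d) = -21 + d)
W = 21 (W = 30 + (-3 + 0)*3 = 30 - 3*3 = 30 - 9 = 21)
W - o(H(J(M(-1)))) = 21 - (-21 + 5) = 21 - 1*(-16) = 21 + 16 = 37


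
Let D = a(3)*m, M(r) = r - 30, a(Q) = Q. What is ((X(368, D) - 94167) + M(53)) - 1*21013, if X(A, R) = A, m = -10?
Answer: -114789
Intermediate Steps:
M(r) = -30 + r
D = -30 (D = 3*(-10) = -30)
((X(368, D) - 94167) + M(53)) - 1*21013 = ((368 - 94167) + (-30 + 53)) - 1*21013 = (-93799 + 23) - 21013 = -93776 - 21013 = -114789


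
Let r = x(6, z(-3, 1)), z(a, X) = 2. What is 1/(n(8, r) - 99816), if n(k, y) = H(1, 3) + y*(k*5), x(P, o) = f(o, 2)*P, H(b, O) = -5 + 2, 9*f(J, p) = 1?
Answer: -3/299377 ≈ -1.0021e-5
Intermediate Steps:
f(J, p) = ⅑ (f(J, p) = (⅑)*1 = ⅑)
H(b, O) = -3
x(P, o) = P/9
r = ⅔ (r = (⅑)*6 = ⅔ ≈ 0.66667)
n(k, y) = -3 + 5*k*y (n(k, y) = -3 + y*(k*5) = -3 + y*(5*k) = -3 + 5*k*y)
1/(n(8, r) - 99816) = 1/((-3 + 5*8*(⅔)) - 99816) = 1/((-3 + 80/3) - 99816) = 1/(71/3 - 99816) = 1/(-299377/3) = -3/299377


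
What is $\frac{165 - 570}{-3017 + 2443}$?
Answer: $\frac{405}{574} \approx 0.70557$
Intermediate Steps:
$\frac{165 - 570}{-3017 + 2443} = - \frac{405}{-574} = \left(-405\right) \left(- \frac{1}{574}\right) = \frac{405}{574}$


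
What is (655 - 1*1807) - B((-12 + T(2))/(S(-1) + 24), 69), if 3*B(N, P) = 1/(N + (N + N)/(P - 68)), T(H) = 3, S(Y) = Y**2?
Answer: -93287/81 ≈ -1151.7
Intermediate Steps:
B(N, P) = 1/(3*(N + 2*N/(-68 + P))) (B(N, P) = 1/(3*(N + (N + N)/(P - 68))) = 1/(3*(N + (2*N)/(-68 + P))) = 1/(3*(N + 2*N/(-68 + P))))
(655 - 1*1807) - B((-12 + T(2))/(S(-1) + 24), 69) = (655 - 1*1807) - (-68 + 69)/(3*((-12 + 3)/((-1)**2 + 24))*(-66 + 69)) = (655 - 1807) - 1/(3*((-9/(1 + 24)))*3) = -1152 - 1/(3*((-9/25))*3) = -1152 - 1/(3*((-9*1/25))*3) = -1152 - 1/(3*(-9/25)*3) = -1152 - (-25)/(3*9*3) = -1152 - 1*(-25/81) = -1152 + 25/81 = -93287/81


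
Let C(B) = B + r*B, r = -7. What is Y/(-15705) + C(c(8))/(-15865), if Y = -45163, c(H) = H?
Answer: 143452967/49831965 ≈ 2.8787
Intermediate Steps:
C(B) = -6*B (C(B) = B - 7*B = -6*B)
Y/(-15705) + C(c(8))/(-15865) = -45163/(-15705) - 6*8/(-15865) = -45163*(-1/15705) - 48*(-1/15865) = 45163/15705 + 48/15865 = 143452967/49831965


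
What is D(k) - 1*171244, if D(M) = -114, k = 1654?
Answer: -171358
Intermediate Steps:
D(k) - 1*171244 = -114 - 1*171244 = -114 - 171244 = -171358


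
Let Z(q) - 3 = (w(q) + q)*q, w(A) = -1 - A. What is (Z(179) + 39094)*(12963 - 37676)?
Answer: -961780534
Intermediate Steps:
Z(q) = 3 - q (Z(q) = 3 + ((-1 - q) + q)*q = 3 - q)
(Z(179) + 39094)*(12963 - 37676) = ((3 - 1*179) + 39094)*(12963 - 37676) = ((3 - 179) + 39094)*(-24713) = (-176 + 39094)*(-24713) = 38918*(-24713) = -961780534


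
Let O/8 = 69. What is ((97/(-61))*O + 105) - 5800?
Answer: -400939/61 ≈ -6572.8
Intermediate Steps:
O = 552 (O = 8*69 = 552)
((97/(-61))*O + 105) - 5800 = ((97/(-61))*552 + 105) - 5800 = ((97*(-1/61))*552 + 105) - 5800 = (-97/61*552 + 105) - 5800 = (-53544/61 + 105) - 5800 = -47139/61 - 5800 = -400939/61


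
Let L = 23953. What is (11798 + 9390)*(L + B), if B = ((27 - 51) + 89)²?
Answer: 597035464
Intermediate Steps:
B = 4225 (B = (-24 + 89)² = 65² = 4225)
(11798 + 9390)*(L + B) = (11798 + 9390)*(23953 + 4225) = 21188*28178 = 597035464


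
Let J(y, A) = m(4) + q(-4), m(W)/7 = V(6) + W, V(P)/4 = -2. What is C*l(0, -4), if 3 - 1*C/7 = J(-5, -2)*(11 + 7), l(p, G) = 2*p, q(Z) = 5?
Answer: 0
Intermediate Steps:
V(P) = -8 (V(P) = 4*(-2) = -8)
m(W) = -56 + 7*W (m(W) = 7*(-8 + W) = -56 + 7*W)
J(y, A) = -23 (J(y, A) = (-56 + 7*4) + 5 = (-56 + 28) + 5 = -28 + 5 = -23)
C = 2919 (C = 21 - (-161)*(11 + 7) = 21 - (-161)*18 = 21 - 7*(-414) = 21 + 2898 = 2919)
C*l(0, -4) = 2919*(2*0) = 2919*0 = 0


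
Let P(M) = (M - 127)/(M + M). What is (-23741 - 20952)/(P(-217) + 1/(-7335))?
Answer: -6467056785/114673 ≈ -56396.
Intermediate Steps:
P(M) = (-127 + M)/(2*M) (P(M) = (-127 + M)/((2*M)) = (-127 + M)*(1/(2*M)) = (-127 + M)/(2*M))
(-23741 - 20952)/(P(-217) + 1/(-7335)) = (-23741 - 20952)/((½)*(-127 - 217)/(-217) + 1/(-7335)) = -44693/((½)*(-1/217)*(-344) - 1/7335) = -44693/(172/217 - 1/7335) = -44693/1261403/1591695 = -44693*1591695/1261403 = -6467056785/114673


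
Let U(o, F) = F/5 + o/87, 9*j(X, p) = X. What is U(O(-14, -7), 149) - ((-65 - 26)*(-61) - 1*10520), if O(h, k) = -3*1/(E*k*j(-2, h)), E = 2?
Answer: 20295083/4060 ≈ 4998.8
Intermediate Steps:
j(X, p) = X/9
O(h, k) = 27/(4*k) (O(h, k) = -3*(-9/(4*k)) = -(-27)/(4*k) = 27/(4*k))
U(o, F) = F/5 + o/87 (U(o, F) = F*(⅕) + o*(1/87) = F/5 + o/87)
U(O(-14, -7), 149) - ((-65 - 26)*(-61) - 1*10520) = ((⅕)*149 + ((27/4)/(-7))/87) - ((-65 - 26)*(-61) - 1*10520) = (149/5 + ((27/4)*(-⅐))/87) - (-91*(-61) - 10520) = (149/5 + (1/87)*(-27/28)) - (5551 - 10520) = (149/5 - 9/812) - 1*(-4969) = 120943/4060 + 4969 = 20295083/4060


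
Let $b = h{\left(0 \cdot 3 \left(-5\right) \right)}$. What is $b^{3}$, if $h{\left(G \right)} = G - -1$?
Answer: $1$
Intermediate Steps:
$h{\left(G \right)} = 1 + G$ ($h{\left(G \right)} = G + 1 = 1 + G$)
$b = 1$ ($b = 1 + 0 \cdot 3 \left(-5\right) = 1 + 0 \left(-5\right) = 1 + 0 = 1$)
$b^{3} = 1^{3} = 1$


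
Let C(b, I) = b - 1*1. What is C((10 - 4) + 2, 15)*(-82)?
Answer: -574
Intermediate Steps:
C(b, I) = -1 + b (C(b, I) = b - 1 = -1 + b)
C((10 - 4) + 2, 15)*(-82) = (-1 + ((10 - 4) + 2))*(-82) = (-1 + (6 + 2))*(-82) = (-1 + 8)*(-82) = 7*(-82) = -574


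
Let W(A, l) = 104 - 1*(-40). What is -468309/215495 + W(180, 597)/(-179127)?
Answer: -9324201947/4288996985 ≈ -2.1740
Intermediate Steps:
W(A, l) = 144 (W(A, l) = 104 + 40 = 144)
-468309/215495 + W(180, 597)/(-179127) = -468309/215495 + 144/(-179127) = -468309*1/215495 + 144*(-1/179127) = -468309/215495 - 16/19903 = -9324201947/4288996985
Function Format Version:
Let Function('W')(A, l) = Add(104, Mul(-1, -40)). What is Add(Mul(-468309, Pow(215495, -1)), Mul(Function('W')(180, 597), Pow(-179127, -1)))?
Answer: Rational(-9324201947, 4288996985) ≈ -2.1740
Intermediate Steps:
Function('W')(A, l) = 144 (Function('W')(A, l) = Add(104, 40) = 144)
Add(Mul(-468309, Pow(215495, -1)), Mul(Function('W')(180, 597), Pow(-179127, -1))) = Add(Mul(-468309, Pow(215495, -1)), Mul(144, Pow(-179127, -1))) = Add(Mul(-468309, Rational(1, 215495)), Mul(144, Rational(-1, 179127))) = Add(Rational(-468309, 215495), Rational(-16, 19903)) = Rational(-9324201947, 4288996985)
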